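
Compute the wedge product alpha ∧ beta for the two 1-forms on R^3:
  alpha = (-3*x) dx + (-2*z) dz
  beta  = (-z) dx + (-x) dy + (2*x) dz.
alpha ∧ beta = (3*x^2) dx ∧ dy + (-6*x^2 - 2*z^2) dx ∧ dz + (-2*x*z) dy ∧ dz

Distribute the wedge, using dx_i ∧ dx_j = -dx_j ∧ dx_i and dx_i ∧ dx_i = 0. For each pair (i, j) with i < j, the coefficient of dx_i ∧ dx_j in alpha ∧ beta is (alpha_i * beta_j - alpha_j * beta_i). Collecting: alpha ∧ beta = (3*x^2) dx ∧ dy + (-6*x^2 - 2*z^2) dx ∧ dz + (-2*x*z) dy ∧ dz.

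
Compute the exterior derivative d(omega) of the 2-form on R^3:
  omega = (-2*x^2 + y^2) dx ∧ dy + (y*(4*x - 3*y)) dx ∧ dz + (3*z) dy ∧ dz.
d(omega) = (-4*x + 6*y) dx ∧ dy ∧ dz

For a 2-form omega = sum_{i<j} g_{ij} dx_i ∧ dx_j, the exterior derivative is
  d(omega) = sum_{i<j} d(g_{ij}) ∧ dx_i ∧ dx_j = sum_{i<j, k} (∂g_{ij}/∂x_k) dx_k ∧ dx_i ∧ dx_j.
Expand each term, using dx_k ∧ dx_i ∧ dx_j = sgn(permutation) dx_{(a)} ∧ dx_{(b)} ∧ dx_{(c)} with (a < b < c) sorted:
  d(y*(4*x - 3*y)) includes (∂/∂y)(y*(4*x - 3*y)) dy = (4*x - 6*y) dy, which multiplied by dx ∧ dz gives (-4*x + 6*y) dx ∧ dy ∧ dz
Collecting like 3-forms: d(omega) = (-4*x + 6*y) dx ∧ dy ∧ dz.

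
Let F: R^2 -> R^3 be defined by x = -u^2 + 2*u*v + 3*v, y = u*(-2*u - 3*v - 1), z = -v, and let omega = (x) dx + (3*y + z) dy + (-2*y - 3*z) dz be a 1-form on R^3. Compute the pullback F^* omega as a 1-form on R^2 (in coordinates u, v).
F^* omega = (26*u^3 + 48*u^2*v + 18*u^2 + 31*u*v^2 + 16*u*v + 3*u + 9*v^2 + v) du + (16*u^3 + 31*u^2*v + 2*u^2 + 9*u*v - 2*u + 6*v) dv

Using F^*(f dg) = (f ∘ F) d(g ∘ F), substitute each coordinate x_i by F_i(u, v) in f_i, and replace dx_i by d F_i = (∂F_i/∂u) du + (∂F_i/∂v) dv.
  For the x component: f_1(F) = -u^2 + 2*u*v + 3*v; d F_1 = (-2*u + 2*v) du + (2*u + 3) dv
  For the y component: f_2(F) = -6*u^2 - 9*u*v - 3*u - v; d F_2 = (-4*u - 3*v - 1) du + (-3*u) dv
  For the z component: f_3(F) = 4*u^2 + 6*u*v + 2*u + 3*v; d F_3 = (0) du + (-1) dv
Combining and collecting du, dv coefficients:
  coeff of du: 26*u^3 + 48*u^2*v + 18*u^2 + 31*u*v^2 + 16*u*v + 3*u + 9*v^2 + v
  coeff of dv: 16*u^3 + 31*u^2*v + 2*u^2 + 9*u*v - 2*u + 6*v
F^* omega = (26*u^3 + 48*u^2*v + 18*u^2 + 31*u*v^2 + 16*u*v + 3*u + 9*v^2 + v) du + (16*u^3 + 31*u^2*v + 2*u^2 + 9*u*v - 2*u + 6*v) dv.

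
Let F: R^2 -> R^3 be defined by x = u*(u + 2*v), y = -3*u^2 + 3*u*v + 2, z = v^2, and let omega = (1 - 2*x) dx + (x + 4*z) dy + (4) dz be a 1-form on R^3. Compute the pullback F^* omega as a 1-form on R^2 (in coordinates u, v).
F^* omega = (-10*u^3 - 21*u^2*v - 26*u*v^2 + 2*u + 12*v^3 + 2*v) du + (-u^3 - 2*u^2*v + 12*u*v^2 + 2*u + 8*v) dv

Using F^*(f dg) = (f ∘ F) d(g ∘ F), substitute each coordinate x_i by F_i(u, v) in f_i, and replace dx_i by d F_i = (∂F_i/∂u) du + (∂F_i/∂v) dv.
  For the x component: f_1(F) = -2*u^2 - 4*u*v + 1; d F_1 = (2*u + 2*v) du + (2*u) dv
  For the y component: f_2(F) = u^2 + 2*u*v + 4*v^2; d F_2 = (-6*u + 3*v) du + (3*u) dv
  For the z component: f_3(F) = 4; d F_3 = (0) du + (2*v) dv
Combining and collecting du, dv coefficients:
  coeff of du: -10*u^3 - 21*u^2*v - 26*u*v^2 + 2*u + 12*v^3 + 2*v
  coeff of dv: -u^3 - 2*u^2*v + 12*u*v^2 + 2*u + 8*v
F^* omega = (-10*u^3 - 21*u^2*v - 26*u*v^2 + 2*u + 12*v^3 + 2*v) du + (-u^3 - 2*u^2*v + 12*u*v^2 + 2*u + 8*v) dv.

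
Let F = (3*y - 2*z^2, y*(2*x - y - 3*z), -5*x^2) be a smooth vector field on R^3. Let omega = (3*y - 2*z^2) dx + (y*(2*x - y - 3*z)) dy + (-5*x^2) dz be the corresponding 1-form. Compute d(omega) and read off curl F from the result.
d(omega) = (3*y) dy ∧ dz + (10*x - 4*z) dz ∧ dx + (2*y - 3) dx ∧ dy; curl F = (3*y, 10*x - 4*z, 2*y - 3)

d omega = sum_{i<j} (∂f_j/∂x_i - ∂f_i/∂x_j) dx_i ∧ dx_j. Under the identification (dy ∧ dz, dz ∧ dx, dx ∧ dy) ↔ (e_x, e_y, e_z), the coefficients are exactly the components of curl F. Compute:
  ∂R/∂y - ∂Q/∂z = (0) - (-3*y) = 3*y
  ∂P/∂z - ∂R/∂x = (-4*z) - (-10*x) = 10*x - 4*z
  ∂Q/∂x - ∂P/∂y = (2*y) - (3) = 2*y - 3.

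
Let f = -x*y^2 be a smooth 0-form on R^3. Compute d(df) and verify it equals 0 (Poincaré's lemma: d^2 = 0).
d(df) = 0

Step 1: df = sum_i (∂f/∂x_i) dx_i = (-y^2) dx + (-2*x*y) dy + (0) dz.
Step 2: Apply d again. Using the 1-form formula, the coefficient of dx ∧ dy in d(df) is ∂^2 f/∂x ∂y - ∂^2 f/∂y ∂x = (-2*y) - (-2*y) = 0 (equality of mixed partials for smooth f).
Similarly for dx ∧ dz and dy ∧ dz — all coefficients vanish. So d(df) = 0.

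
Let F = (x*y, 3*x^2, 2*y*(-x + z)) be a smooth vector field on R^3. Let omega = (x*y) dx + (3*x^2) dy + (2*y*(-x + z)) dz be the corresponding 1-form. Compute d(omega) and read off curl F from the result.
d(omega) = (-2*x + 2*z) dy ∧ dz + (2*y) dz ∧ dx + (5*x) dx ∧ dy; curl F = (-2*x + 2*z, 2*y, 5*x)

d omega = sum_{i<j} (∂f_j/∂x_i - ∂f_i/∂x_j) dx_i ∧ dx_j. Under the identification (dy ∧ dz, dz ∧ dx, dx ∧ dy) ↔ (e_x, e_y, e_z), the coefficients are exactly the components of curl F. Compute:
  ∂R/∂y - ∂Q/∂z = (-2*x + 2*z) - (0) = -2*x + 2*z
  ∂P/∂z - ∂R/∂x = (0) - (-2*y) = 2*y
  ∂Q/∂x - ∂P/∂y = (6*x) - (x) = 5*x.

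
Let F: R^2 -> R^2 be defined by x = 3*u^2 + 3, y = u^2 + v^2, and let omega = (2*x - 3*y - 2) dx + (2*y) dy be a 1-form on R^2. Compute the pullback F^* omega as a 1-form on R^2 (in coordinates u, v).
F^* omega = (2*u*(11*u^2 - 7*v^2 + 12)) du + (4*v*(u^2 + v^2)) dv

Using F^*(f dg) = (f ∘ F) d(g ∘ F), substitute each coordinate x_i by F_i(u, v) in f_i, and replace dx_i by d F_i = (∂F_i/∂u) du + (∂F_i/∂v) dv.
  For the x component: f_1(F) = 3*u^2 - 3*v^2 + 4; d F_1 = (6*u) du + (0) dv
  For the y component: f_2(F) = 2*u^2 + 2*v^2; d F_2 = (2*u) du + (2*v) dv
Combining and collecting du, dv coefficients:
  coeff of du: 2*u*(11*u^2 - 7*v^2 + 12)
  coeff of dv: 4*v*(u^2 + v^2)
F^* omega = (2*u*(11*u^2 - 7*v^2 + 12)) du + (4*v*(u^2 + v^2)) dv.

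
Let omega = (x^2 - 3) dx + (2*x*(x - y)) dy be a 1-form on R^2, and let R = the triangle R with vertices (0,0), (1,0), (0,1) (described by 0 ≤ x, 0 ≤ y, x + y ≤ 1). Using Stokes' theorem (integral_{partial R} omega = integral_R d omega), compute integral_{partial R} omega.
integral_(partial R) omega = 1/3

Stokes: integral_partial_R omega = integral_R d omega with d omega = (∂Q/∂x - ∂P/∂y) dx ∧ dy.
  ∂Q/∂x = 4*x - 2*y
  ∂P/∂y = 0
  integrand = ∂Q/∂x - ∂P/∂y = 4*x - 2*y.
Integrating over R: integral_0^1 integral_0^{1-x} (4*x - 2*y) dy dx = 1/3.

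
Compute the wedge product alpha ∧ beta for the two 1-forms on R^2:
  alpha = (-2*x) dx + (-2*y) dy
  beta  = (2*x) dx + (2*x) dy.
alpha ∧ beta = (4*x*(-x + y)) dx ∧ dy

Distribute the wedge, using dx_i ∧ dx_j = -dx_j ∧ dx_i and dx_i ∧ dx_i = 0. For each pair (i, j) with i < j, the coefficient of dx_i ∧ dx_j in alpha ∧ beta is (alpha_i * beta_j - alpha_j * beta_i). Collecting: alpha ∧ beta = (4*x*(-x + y)) dx ∧ dy.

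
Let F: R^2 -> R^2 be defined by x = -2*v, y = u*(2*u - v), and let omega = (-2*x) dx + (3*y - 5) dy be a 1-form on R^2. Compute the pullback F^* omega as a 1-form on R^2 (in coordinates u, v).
F^* omega = (24*u^3 - 18*u^2*v + 3*u*v^2 - 20*u + 5*v) du + (-6*u^3 + 3*u^2*v + 5*u - 8*v) dv

Using F^*(f dg) = (f ∘ F) d(g ∘ F), substitute each coordinate x_i by F_i(u, v) in f_i, and replace dx_i by d F_i = (∂F_i/∂u) du + (∂F_i/∂v) dv.
  For the x component: f_1(F) = 4*v; d F_1 = (0) du + (-2) dv
  For the y component: f_2(F) = 6*u^2 - 3*u*v - 5; d F_2 = (4*u - v) du + (-u) dv
Combining and collecting du, dv coefficients:
  coeff of du: 24*u^3 - 18*u^2*v + 3*u*v^2 - 20*u + 5*v
  coeff of dv: -6*u^3 + 3*u^2*v + 5*u - 8*v
F^* omega = (24*u^3 - 18*u^2*v + 3*u*v^2 - 20*u + 5*v) du + (-6*u^3 + 3*u^2*v + 5*u - 8*v) dv.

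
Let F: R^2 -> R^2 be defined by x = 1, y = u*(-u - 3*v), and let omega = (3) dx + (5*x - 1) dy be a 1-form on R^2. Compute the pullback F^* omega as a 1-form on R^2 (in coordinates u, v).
F^* omega = (-8*u - 12*v) du + (-12*u) dv

Using F^*(f dg) = (f ∘ F) d(g ∘ F), substitute each coordinate x_i by F_i(u, v) in f_i, and replace dx_i by d F_i = (∂F_i/∂u) du + (∂F_i/∂v) dv.
  For the x component: f_1(F) = 3; d F_1 = (0) du + (0) dv
  For the y component: f_2(F) = 4; d F_2 = (-2*u - 3*v) du + (-3*u) dv
Combining and collecting du, dv coefficients:
  coeff of du: -8*u - 12*v
  coeff of dv: -12*u
F^* omega = (-8*u - 12*v) du + (-12*u) dv.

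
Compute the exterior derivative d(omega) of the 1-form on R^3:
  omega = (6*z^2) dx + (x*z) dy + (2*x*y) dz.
d(omega) = (z) dx ∧ dy + (2*y - 12*z) dx ∧ dz + (x) dy ∧ dz

For a 1-form omega = sum_i f_i dx_i, the exterior derivative is
  d(omega) = sum_{i < j} (∂f_j/∂x_i - ∂f_i/∂x_j) dx_i ∧ dx_j.
  coefficient of dx ∧ dy: ∂f_2/∂x - ∂f_1/∂y = ∂(x*z)/∂x - ∂(6*z^2)/∂y = z
  coefficient of dx ∧ dz: ∂f_3/∂x - ∂f_1/∂z = ∂(2*x*y)/∂x - ∂(6*z^2)/∂z = 2*y - 12*z
  coefficient of dy ∧ dz: ∂f_3/∂y - ∂f_2/∂z = ∂(2*x*y)/∂y - ∂(x*z)/∂z = x
Assembling: d(omega) = (z) dx ∧ dy + (2*y - 12*z) dx ∧ dz + (x) dy ∧ dz.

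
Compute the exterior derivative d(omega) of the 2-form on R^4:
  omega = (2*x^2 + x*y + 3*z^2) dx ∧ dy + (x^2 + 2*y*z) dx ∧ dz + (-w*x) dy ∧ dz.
d(omega) = (-w + 4*z) dx ∧ dy ∧ dz + (-x) dy ∧ dz ∧ dw

For a 2-form omega = sum_{i<j} g_{ij} dx_i ∧ dx_j, the exterior derivative is
  d(omega) = sum_{i<j} d(g_{ij}) ∧ dx_i ∧ dx_j = sum_{i<j, k} (∂g_{ij}/∂x_k) dx_k ∧ dx_i ∧ dx_j.
Expand each term, using dx_k ∧ dx_i ∧ dx_j = sgn(permutation) dx_{(a)} ∧ dx_{(b)} ∧ dx_{(c)} with (a < b < c) sorted:
  d(2*x^2 + x*y + 3*z^2) includes (∂/∂z)(2*x^2 + x*y + 3*z^2) dz = (6*z) dz, which multiplied by dx ∧ dy gives (6*z) dx ∧ dy ∧ dz
  d(x^2 + 2*y*z) includes (∂/∂y)(x^2 + 2*y*z) dy = (2*z) dy, which multiplied by dx ∧ dz gives (-2*z) dx ∧ dy ∧ dz
  d(-w*x) includes (∂/∂x)(-w*x) dx = (-w) dx, which multiplied by dy ∧ dz gives (-w) dx ∧ dy ∧ dz
  d(-w*x) includes (∂/∂w)(-w*x) dw = (-x) dw, which multiplied by dy ∧ dz gives (-x) dy ∧ dz ∧ dw
Collecting like 3-forms: d(omega) = (-w + 4*z) dx ∧ dy ∧ dz + (-x) dy ∧ dz ∧ dw.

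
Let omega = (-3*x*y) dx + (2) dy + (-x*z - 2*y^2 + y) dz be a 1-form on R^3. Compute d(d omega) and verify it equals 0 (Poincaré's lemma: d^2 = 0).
d(d omega) = 0

Step 1: d omega = sum_{i<j} (∂f_j/∂x_i - ∂f_i/∂x_j) dx_i ∧ dx_j:
  coeff of dx ∧ dy: 3*x
  coeff of dx ∧ dz: -z
  coeff of dy ∧ dz: 1 - 4*y
Step 2: Apply d again to each 2-form coefficient. The only possible 3-form in R^3 is dx ∧ dy ∧ dz, with coefficient
  ∂(coeff of dy∧dz)/∂x - ∂(coeff of dx∧dz)/∂y + ∂(coeff of dx∧dy)/∂z
  = ∂/∂x (1 - 4*y) - ∂/∂y (-z) + ∂/∂z (3*x).
Each of these terms simplifies to sums of mixed partials that cancel in pairs. The result is 0 (by equality of mixed partials for smooth functions — Schwarz / Clairaut).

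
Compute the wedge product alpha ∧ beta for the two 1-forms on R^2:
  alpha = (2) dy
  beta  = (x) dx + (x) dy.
alpha ∧ beta = (-2*x) dx ∧ dy

Distribute the wedge, using dx_i ∧ dx_j = -dx_j ∧ dx_i and dx_i ∧ dx_i = 0. For each pair (i, j) with i < j, the coefficient of dx_i ∧ dx_j in alpha ∧ beta is (alpha_i * beta_j - alpha_j * beta_i). Collecting: alpha ∧ beta = (-2*x) dx ∧ dy.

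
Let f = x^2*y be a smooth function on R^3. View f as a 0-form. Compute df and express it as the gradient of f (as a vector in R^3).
df = (2*x*y) dx + (x^2) dy + (0) dz; grad f = (2*x*y, x^2, 0)

For a 0-form f, d f = (∂f/∂x) dx + (∂f/∂y) dy + (∂f/∂z) dz. The components of the vector representation are exactly the entries of grad f in Cartesian coordinates:
  ∂f/∂x = 2*x*y
  ∂f/∂y = x^2
  ∂f/∂z = 0.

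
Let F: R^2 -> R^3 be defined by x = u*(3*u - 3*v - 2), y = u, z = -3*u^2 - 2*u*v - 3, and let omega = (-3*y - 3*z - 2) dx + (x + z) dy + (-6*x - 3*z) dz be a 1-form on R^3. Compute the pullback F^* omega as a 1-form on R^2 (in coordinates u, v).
F^* omega = (108*u^3 - 117*u^2*v - 108*u^2 - 66*u*v^2 - 32*u*v - 8*u - 39*v - 17) du + (3*u*(-3*u^2 - 22*u*v - 5*u - 13)) dv

Using F^*(f dg) = (f ∘ F) d(g ∘ F), substitute each coordinate x_i by F_i(u, v) in f_i, and replace dx_i by d F_i = (∂F_i/∂u) du + (∂F_i/∂v) dv.
  For the x component: f_1(F) = 9*u^2 + 6*u*v - 3*u + 7; d F_1 = (6*u - 3*v - 2) du + (-3*u) dv
  For the y component: f_2(F) = -5*u*v - 2*u - 3; d F_2 = (1) du + (0) dv
  For the z component: f_3(F) = -9*u^2 + 24*u*v + 12*u + 9; d F_3 = (-6*u - 2*v) du + (-2*u) dv
Combining and collecting du, dv coefficients:
  coeff of du: 108*u^3 - 117*u^2*v - 108*u^2 - 66*u*v^2 - 32*u*v - 8*u - 39*v - 17
  coeff of dv: 3*u*(-3*u^2 - 22*u*v - 5*u - 13)
F^* omega = (108*u^3 - 117*u^2*v - 108*u^2 - 66*u*v^2 - 32*u*v - 8*u - 39*v - 17) du + (3*u*(-3*u^2 - 22*u*v - 5*u - 13)) dv.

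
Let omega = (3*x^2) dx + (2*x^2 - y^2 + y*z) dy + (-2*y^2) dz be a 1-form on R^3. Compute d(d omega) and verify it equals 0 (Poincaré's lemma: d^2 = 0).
d(d omega) = 0

Step 1: d omega = sum_{i<j} (∂f_j/∂x_i - ∂f_i/∂x_j) dx_i ∧ dx_j:
  coeff of dx ∧ dy: 4*x
  coeff of dx ∧ dz: 0
  coeff of dy ∧ dz: -5*y
Step 2: Apply d again to each 2-form coefficient. The only possible 3-form in R^3 is dx ∧ dy ∧ dz, with coefficient
  ∂(coeff of dy∧dz)/∂x - ∂(coeff of dx∧dz)/∂y + ∂(coeff of dx∧dy)/∂z
  = ∂/∂x (-5*y) - ∂/∂y (0) + ∂/∂z (4*x).
Each of these terms simplifies to sums of mixed partials that cancel in pairs. The result is 0 (by equality of mixed partials for smooth functions — Schwarz / Clairaut).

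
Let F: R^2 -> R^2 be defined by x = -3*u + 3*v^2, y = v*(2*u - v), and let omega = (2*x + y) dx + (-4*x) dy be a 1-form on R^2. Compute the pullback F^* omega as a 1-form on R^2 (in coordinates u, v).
F^* omega = (18*u*v + 18*u - 24*v^3 - 15*v^2) du + (24*u^2 - 12*u*v^2 - 60*u*v + 54*v^3) dv

Using F^*(f dg) = (f ∘ F) d(g ∘ F), substitute each coordinate x_i by F_i(u, v) in f_i, and replace dx_i by d F_i = (∂F_i/∂u) du + (∂F_i/∂v) dv.
  For the x component: f_1(F) = 2*u*v - 6*u + 5*v^2; d F_1 = (-3) du + (6*v) dv
  For the y component: f_2(F) = 12*u - 12*v^2; d F_2 = (2*v) du + (2*u - 2*v) dv
Combining and collecting du, dv coefficients:
  coeff of du: 18*u*v + 18*u - 24*v^3 - 15*v^2
  coeff of dv: 24*u^2 - 12*u*v^2 - 60*u*v + 54*v^3
F^* omega = (18*u*v + 18*u - 24*v^3 - 15*v^2) du + (24*u^2 - 12*u*v^2 - 60*u*v + 54*v^3) dv.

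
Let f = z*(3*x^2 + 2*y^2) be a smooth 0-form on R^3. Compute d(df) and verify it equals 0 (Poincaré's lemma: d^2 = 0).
d(df) = 0

Step 1: df = sum_i (∂f/∂x_i) dx_i = (6*x*z) dx + (4*y*z) dy + (3*x^2 + 2*y^2) dz.
Step 2: Apply d again. Using the 1-form formula, the coefficient of dx ∧ dy in d(df) is ∂^2 f/∂x ∂y - ∂^2 f/∂y ∂x = (0) - (0) = 0 (equality of mixed partials for smooth f).
Similarly for dx ∧ dz and dy ∧ dz — all coefficients vanish. So d(df) = 0.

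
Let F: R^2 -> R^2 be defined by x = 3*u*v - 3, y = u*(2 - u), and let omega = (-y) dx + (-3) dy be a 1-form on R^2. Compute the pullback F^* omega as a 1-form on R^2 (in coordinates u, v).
F^* omega = (3*u^2*v - 6*u*v + 6*u - 6) du + (3*u^2*(u - 2)) dv

Using F^*(f dg) = (f ∘ F) d(g ∘ F), substitute each coordinate x_i by F_i(u, v) in f_i, and replace dx_i by d F_i = (∂F_i/∂u) du + (∂F_i/∂v) dv.
  For the x component: f_1(F) = u*(u - 2); d F_1 = (3*v) du + (3*u) dv
  For the y component: f_2(F) = -3; d F_2 = (2 - 2*u) du + (0) dv
Combining and collecting du, dv coefficients:
  coeff of du: 3*u^2*v - 6*u*v + 6*u - 6
  coeff of dv: 3*u^2*(u - 2)
F^* omega = (3*u^2*v - 6*u*v + 6*u - 6) du + (3*u^2*(u - 2)) dv.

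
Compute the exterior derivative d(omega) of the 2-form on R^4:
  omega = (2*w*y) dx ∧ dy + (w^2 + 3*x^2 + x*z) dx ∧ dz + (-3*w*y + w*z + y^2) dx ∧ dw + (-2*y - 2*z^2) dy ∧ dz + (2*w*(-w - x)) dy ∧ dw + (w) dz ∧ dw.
d(omega) = (w) dx ∧ dy ∧ dw + (w) dx ∧ dz ∧ dw

For a 2-form omega = sum_{i<j} g_{ij} dx_i ∧ dx_j, the exterior derivative is
  d(omega) = sum_{i<j} d(g_{ij}) ∧ dx_i ∧ dx_j = sum_{i<j, k} (∂g_{ij}/∂x_k) dx_k ∧ dx_i ∧ dx_j.
Expand each term, using dx_k ∧ dx_i ∧ dx_j = sgn(permutation) dx_{(a)} ∧ dx_{(b)} ∧ dx_{(c)} with (a < b < c) sorted:
  d(2*w*y) includes (∂/∂w)(2*w*y) dw = (2*y) dw, which multiplied by dx ∧ dy gives (2*y) dx ∧ dy ∧ dw
  d(w^2 + 3*x^2 + x*z) includes (∂/∂w)(w^2 + 3*x^2 + x*z) dw = (2*w) dw, which multiplied by dx ∧ dz gives (2*w) dx ∧ dz ∧ dw
  d(-3*w*y + w*z + y^2) includes (∂/∂y)(-3*w*y + w*z + y^2) dy = (-3*w + 2*y) dy, which multiplied by dx ∧ dw gives (3*w - 2*y) dx ∧ dy ∧ dw
  d(-3*w*y + w*z + y^2) includes (∂/∂z)(-3*w*y + w*z + y^2) dz = (w) dz, which multiplied by dx ∧ dw gives (-w) dx ∧ dz ∧ dw
  d(2*w*(-w - x)) includes (∂/∂x)(2*w*(-w - x)) dx = (-2*w) dx, which multiplied by dy ∧ dw gives (-2*w) dx ∧ dy ∧ dw
Collecting like 3-forms: d(omega) = (w) dx ∧ dy ∧ dw + (w) dx ∧ dz ∧ dw.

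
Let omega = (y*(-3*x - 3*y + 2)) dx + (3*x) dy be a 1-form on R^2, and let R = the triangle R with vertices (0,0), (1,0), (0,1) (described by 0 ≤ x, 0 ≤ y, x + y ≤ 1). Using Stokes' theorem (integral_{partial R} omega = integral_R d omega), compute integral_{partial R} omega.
integral_(partial R) omega = 2

Stokes: integral_partial_R omega = integral_R d omega with d omega = (∂Q/∂x - ∂P/∂y) dx ∧ dy.
  ∂Q/∂x = 3
  ∂P/∂y = -3*x - 6*y + 2
  integrand = ∂Q/∂x - ∂P/∂y = 3*x + 6*y + 1.
Integrating over R: integral_0^1 integral_0^{1-x} (3*x + 6*y + 1) dy dx = 2.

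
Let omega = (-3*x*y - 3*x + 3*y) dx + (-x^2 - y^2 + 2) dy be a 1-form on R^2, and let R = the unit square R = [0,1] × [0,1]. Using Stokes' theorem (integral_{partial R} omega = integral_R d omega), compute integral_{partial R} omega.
integral_(partial R) omega = -5/2

Stokes: integral_partial_R omega = integral_R d omega with d omega = (∂Q/∂x - ∂P/∂y) dx ∧ dy.
  ∂Q/∂x = -2*x
  ∂P/∂y = 3 - 3*x
  integrand = ∂Q/∂x - ∂P/∂y = x - 3.
Integrating over R: integral_0^1 integral_0^1 (x - 3) dx dy = -5/2.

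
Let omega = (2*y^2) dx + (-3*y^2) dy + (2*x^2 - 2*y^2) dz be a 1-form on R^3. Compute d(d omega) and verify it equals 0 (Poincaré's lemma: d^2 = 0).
d(d omega) = 0

Step 1: d omega = sum_{i<j} (∂f_j/∂x_i - ∂f_i/∂x_j) dx_i ∧ dx_j:
  coeff of dx ∧ dy: -4*y
  coeff of dx ∧ dz: 4*x
  coeff of dy ∧ dz: -4*y
Step 2: Apply d again to each 2-form coefficient. The only possible 3-form in R^3 is dx ∧ dy ∧ dz, with coefficient
  ∂(coeff of dy∧dz)/∂x - ∂(coeff of dx∧dz)/∂y + ∂(coeff of dx∧dy)/∂z
  = ∂/∂x (-4*y) - ∂/∂y (4*x) + ∂/∂z (-4*y).
Each of these terms simplifies to sums of mixed partials that cancel in pairs. The result is 0 (by equality of mixed partials for smooth functions — Schwarz / Clairaut).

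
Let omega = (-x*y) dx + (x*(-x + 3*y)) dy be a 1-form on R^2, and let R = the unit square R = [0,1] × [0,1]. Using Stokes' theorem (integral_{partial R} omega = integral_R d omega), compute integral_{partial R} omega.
integral_(partial R) omega = 1

Stokes: integral_partial_R omega = integral_R d omega with d omega = (∂Q/∂x - ∂P/∂y) dx ∧ dy.
  ∂Q/∂x = -2*x + 3*y
  ∂P/∂y = -x
  integrand = ∂Q/∂x - ∂P/∂y = -x + 3*y.
Integrating over R: integral_0^1 integral_0^1 (-x + 3*y) dx dy = 1.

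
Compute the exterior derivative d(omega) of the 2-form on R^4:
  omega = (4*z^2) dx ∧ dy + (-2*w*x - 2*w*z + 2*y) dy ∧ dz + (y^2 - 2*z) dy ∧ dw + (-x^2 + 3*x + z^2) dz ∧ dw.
d(omega) = (-2*w + 8*z) dx ∧ dy ∧ dz + (-2*x - 2*z + 2) dy ∧ dz ∧ dw + (3 - 2*x) dx ∧ dz ∧ dw

For a 2-form omega = sum_{i<j} g_{ij} dx_i ∧ dx_j, the exterior derivative is
  d(omega) = sum_{i<j} d(g_{ij}) ∧ dx_i ∧ dx_j = sum_{i<j, k} (∂g_{ij}/∂x_k) dx_k ∧ dx_i ∧ dx_j.
Expand each term, using dx_k ∧ dx_i ∧ dx_j = sgn(permutation) dx_{(a)} ∧ dx_{(b)} ∧ dx_{(c)} with (a < b < c) sorted:
  d(4*z^2) includes (∂/∂z)(4*z^2) dz = (8*z) dz, which multiplied by dx ∧ dy gives (8*z) dx ∧ dy ∧ dz
  d(-2*w*x - 2*w*z + 2*y) includes (∂/∂x)(-2*w*x - 2*w*z + 2*y) dx = (-2*w) dx, which multiplied by dy ∧ dz gives (-2*w) dx ∧ dy ∧ dz
  d(-2*w*x - 2*w*z + 2*y) includes (∂/∂w)(-2*w*x - 2*w*z + 2*y) dw = (-2*x - 2*z) dw, which multiplied by dy ∧ dz gives (-2*x - 2*z) dy ∧ dz ∧ dw
  d(y^2 - 2*z) includes (∂/∂z)(y^2 - 2*z) dz = (-2) dz, which multiplied by dy ∧ dw gives (2) dy ∧ dz ∧ dw
  d(-x^2 + 3*x + z^2) includes (∂/∂x)(-x^2 + 3*x + z^2) dx = (3 - 2*x) dx, which multiplied by dz ∧ dw gives (3 - 2*x) dx ∧ dz ∧ dw
Collecting like 3-forms: d(omega) = (-2*w + 8*z) dx ∧ dy ∧ dz + (-2*x - 2*z + 2) dy ∧ dz ∧ dw + (3 - 2*x) dx ∧ dz ∧ dw.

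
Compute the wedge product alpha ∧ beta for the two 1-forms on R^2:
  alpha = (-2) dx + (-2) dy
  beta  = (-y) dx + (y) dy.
alpha ∧ beta = (-4*y) dx ∧ dy

Distribute the wedge, using dx_i ∧ dx_j = -dx_j ∧ dx_i and dx_i ∧ dx_i = 0. For each pair (i, j) with i < j, the coefficient of dx_i ∧ dx_j in alpha ∧ beta is (alpha_i * beta_j - alpha_j * beta_i). Collecting: alpha ∧ beta = (-4*y) dx ∧ dy.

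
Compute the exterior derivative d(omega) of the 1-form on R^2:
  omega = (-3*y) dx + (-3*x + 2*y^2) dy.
d(omega) = 0

For a 1-form omega = sum_i f_i dx_i, the exterior derivative is
  d(omega) = sum_{i < j} (∂f_j/∂x_i - ∂f_i/∂x_j) dx_i ∧ dx_j.

Assembling: d(omega) = 0.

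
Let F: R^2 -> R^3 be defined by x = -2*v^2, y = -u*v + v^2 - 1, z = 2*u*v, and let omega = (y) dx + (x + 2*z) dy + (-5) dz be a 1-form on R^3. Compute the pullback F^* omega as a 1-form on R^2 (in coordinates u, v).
F^* omega = (2*v*(-2*u*v + v^2 - 5)) du + (-4*u^2*v + 14*u*v^2 - 10*u - 8*v^3 + 4*v) dv

Using F^*(f dg) = (f ∘ F) d(g ∘ F), substitute each coordinate x_i by F_i(u, v) in f_i, and replace dx_i by d F_i = (∂F_i/∂u) du + (∂F_i/∂v) dv.
  For the x component: f_1(F) = -u*v + v^2 - 1; d F_1 = (0) du + (-4*v) dv
  For the y component: f_2(F) = 2*v*(2*u - v); d F_2 = (-v) du + (-u + 2*v) dv
  For the z component: f_3(F) = -5; d F_3 = (2*v) du + (2*u) dv
Combining and collecting du, dv coefficients:
  coeff of du: 2*v*(-2*u*v + v^2 - 5)
  coeff of dv: -4*u^2*v + 14*u*v^2 - 10*u - 8*v^3 + 4*v
F^* omega = (2*v*(-2*u*v + v^2 - 5)) du + (-4*u^2*v + 14*u*v^2 - 10*u - 8*v^3 + 4*v) dv.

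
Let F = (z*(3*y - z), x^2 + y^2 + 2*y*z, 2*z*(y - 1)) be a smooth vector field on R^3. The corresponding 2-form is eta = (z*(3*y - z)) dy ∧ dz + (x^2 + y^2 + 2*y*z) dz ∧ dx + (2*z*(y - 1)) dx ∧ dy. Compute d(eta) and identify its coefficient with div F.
d(eta) = (4*y + 2*z - 2) dx ∧ dy ∧ dz; div F = 4*y + 2*z - 2

For a 2-form in R^3 of the form above, applying d gives a 3-form with coefficient ∂P/∂x + ∂Q/∂y + ∂R/∂z:
  ∂P/∂x = 0
  ∂Q/∂y = 2*y + 2*z
  ∂R/∂z = 2*y - 2
Sum = 4*y + 2*z - 2, which is exactly div F.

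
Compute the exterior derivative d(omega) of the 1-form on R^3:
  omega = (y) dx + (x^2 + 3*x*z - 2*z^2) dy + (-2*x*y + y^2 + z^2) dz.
d(omega) = (2*x + 3*z - 1) dx ∧ dy + (-2*y) dx ∧ dz + (-5*x + 2*y + 4*z) dy ∧ dz

For a 1-form omega = sum_i f_i dx_i, the exterior derivative is
  d(omega) = sum_{i < j} (∂f_j/∂x_i - ∂f_i/∂x_j) dx_i ∧ dx_j.
  coefficient of dx ∧ dy: ∂f_2/∂x - ∂f_1/∂y = ∂(x^2 + 3*x*z - 2*z^2)/∂x - ∂(y)/∂y = 2*x + 3*z - 1
  coefficient of dx ∧ dz: ∂f_3/∂x - ∂f_1/∂z = ∂(-2*x*y + y^2 + z^2)/∂x - ∂(y)/∂z = -2*y
  coefficient of dy ∧ dz: ∂f_3/∂y - ∂f_2/∂z = ∂(-2*x*y + y^2 + z^2)/∂y - ∂(x^2 + 3*x*z - 2*z^2)/∂z = -5*x + 2*y + 4*z
Assembling: d(omega) = (2*x + 3*z - 1) dx ∧ dy + (-2*y) dx ∧ dz + (-5*x + 2*y + 4*z) dy ∧ dz.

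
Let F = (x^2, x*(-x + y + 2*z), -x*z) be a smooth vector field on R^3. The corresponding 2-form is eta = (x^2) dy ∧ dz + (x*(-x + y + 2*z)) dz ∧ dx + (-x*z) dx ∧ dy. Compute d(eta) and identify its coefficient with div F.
d(eta) = (2*x) dx ∧ dy ∧ dz; div F = 2*x

For a 2-form in R^3 of the form above, applying d gives a 3-form with coefficient ∂P/∂x + ∂Q/∂y + ∂R/∂z:
  ∂P/∂x = 2*x
  ∂Q/∂y = x
  ∂R/∂z = -x
Sum = 2*x, which is exactly div F.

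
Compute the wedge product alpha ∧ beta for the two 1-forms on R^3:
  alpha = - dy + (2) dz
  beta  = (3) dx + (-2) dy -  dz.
alpha ∧ beta = (3) dx ∧ dy + (5) dy ∧ dz + (-6) dx ∧ dz

Distribute the wedge, using dx_i ∧ dx_j = -dx_j ∧ dx_i and dx_i ∧ dx_i = 0. For each pair (i, j) with i < j, the coefficient of dx_i ∧ dx_j in alpha ∧ beta is (alpha_i * beta_j - alpha_j * beta_i). Collecting: alpha ∧ beta = (3) dx ∧ dy + (5) dy ∧ dz + (-6) dx ∧ dz.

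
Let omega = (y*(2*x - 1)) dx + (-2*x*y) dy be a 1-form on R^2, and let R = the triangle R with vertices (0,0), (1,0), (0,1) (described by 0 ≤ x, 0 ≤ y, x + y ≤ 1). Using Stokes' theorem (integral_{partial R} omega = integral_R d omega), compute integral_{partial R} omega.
integral_(partial R) omega = -1/6

Stokes: integral_partial_R omega = integral_R d omega with d omega = (∂Q/∂x - ∂P/∂y) dx ∧ dy.
  ∂Q/∂x = -2*y
  ∂P/∂y = 2*x - 1
  integrand = ∂Q/∂x - ∂P/∂y = -2*x - 2*y + 1.
Integrating over R: integral_0^1 integral_0^{1-x} (-2*x - 2*y + 1) dy dx = -1/6.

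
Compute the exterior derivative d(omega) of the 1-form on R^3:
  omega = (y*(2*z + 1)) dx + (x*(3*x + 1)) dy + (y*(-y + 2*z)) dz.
d(omega) = (6*x - 2*z) dx ∧ dy + (-2*y) dx ∧ dz + (-2*y + 2*z) dy ∧ dz

For a 1-form omega = sum_i f_i dx_i, the exterior derivative is
  d(omega) = sum_{i < j} (∂f_j/∂x_i - ∂f_i/∂x_j) dx_i ∧ dx_j.
  coefficient of dx ∧ dy: ∂f_2/∂x - ∂f_1/∂y = ∂(x*(3*x + 1))/∂x - ∂(y*(2*z + 1))/∂y = 6*x - 2*z
  coefficient of dx ∧ dz: ∂f_3/∂x - ∂f_1/∂z = ∂(y*(-y + 2*z))/∂x - ∂(y*(2*z + 1))/∂z = -2*y
  coefficient of dy ∧ dz: ∂f_3/∂y - ∂f_2/∂z = ∂(y*(-y + 2*z))/∂y - ∂(x*(3*x + 1))/∂z = -2*y + 2*z
Assembling: d(omega) = (6*x - 2*z) dx ∧ dy + (-2*y) dx ∧ dz + (-2*y + 2*z) dy ∧ dz.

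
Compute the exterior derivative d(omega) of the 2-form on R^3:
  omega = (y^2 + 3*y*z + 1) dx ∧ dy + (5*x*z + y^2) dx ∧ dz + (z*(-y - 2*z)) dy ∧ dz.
d(omega) = (y) dx ∧ dy ∧ dz

For a 2-form omega = sum_{i<j} g_{ij} dx_i ∧ dx_j, the exterior derivative is
  d(omega) = sum_{i<j} d(g_{ij}) ∧ dx_i ∧ dx_j = sum_{i<j, k} (∂g_{ij}/∂x_k) dx_k ∧ dx_i ∧ dx_j.
Expand each term, using dx_k ∧ dx_i ∧ dx_j = sgn(permutation) dx_{(a)} ∧ dx_{(b)} ∧ dx_{(c)} with (a < b < c) sorted:
  d(y^2 + 3*y*z + 1) includes (∂/∂z)(y^2 + 3*y*z + 1) dz = (3*y) dz, which multiplied by dx ∧ dy gives (3*y) dx ∧ dy ∧ dz
  d(5*x*z + y^2) includes (∂/∂y)(5*x*z + y^2) dy = (2*y) dy, which multiplied by dx ∧ dz gives (-2*y) dx ∧ dy ∧ dz
Collecting like 3-forms: d(omega) = (y) dx ∧ dy ∧ dz.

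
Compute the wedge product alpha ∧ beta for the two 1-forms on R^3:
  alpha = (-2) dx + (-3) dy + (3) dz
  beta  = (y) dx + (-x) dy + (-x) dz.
alpha ∧ beta = (2*x + 3*y) dx ∧ dy + (2*x - 3*y) dx ∧ dz + (6*x) dy ∧ dz

Distribute the wedge, using dx_i ∧ dx_j = -dx_j ∧ dx_i and dx_i ∧ dx_i = 0. For each pair (i, j) with i < j, the coefficient of dx_i ∧ dx_j in alpha ∧ beta is (alpha_i * beta_j - alpha_j * beta_i). Collecting: alpha ∧ beta = (2*x + 3*y) dx ∧ dy + (2*x - 3*y) dx ∧ dz + (6*x) dy ∧ dz.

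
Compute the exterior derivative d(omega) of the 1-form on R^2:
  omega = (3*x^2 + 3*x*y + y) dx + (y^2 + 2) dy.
d(omega) = (-3*x - 1) dx ∧ dy

For a 1-form omega = sum_i f_i dx_i, the exterior derivative is
  d(omega) = sum_{i < j} (∂f_j/∂x_i - ∂f_i/∂x_j) dx_i ∧ dx_j.
  coefficient of dx ∧ dy: ∂f_2/∂x - ∂f_1/∂y = ∂(y^2 + 2)/∂x - ∂(3*x^2 + 3*x*y + y)/∂y = -3*x - 1
Assembling: d(omega) = (-3*x - 1) dx ∧ dy.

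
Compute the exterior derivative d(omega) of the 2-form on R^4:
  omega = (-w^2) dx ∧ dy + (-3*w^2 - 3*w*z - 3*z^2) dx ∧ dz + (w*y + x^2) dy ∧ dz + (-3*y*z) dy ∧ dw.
d(omega) = (-2*w) dx ∧ dy ∧ dw + (-6*w - 3*z) dx ∧ dz ∧ dw + (2*x) dx ∧ dy ∧ dz + (4*y) dy ∧ dz ∧ dw

For a 2-form omega = sum_{i<j} g_{ij} dx_i ∧ dx_j, the exterior derivative is
  d(omega) = sum_{i<j} d(g_{ij}) ∧ dx_i ∧ dx_j = sum_{i<j, k} (∂g_{ij}/∂x_k) dx_k ∧ dx_i ∧ dx_j.
Expand each term, using dx_k ∧ dx_i ∧ dx_j = sgn(permutation) dx_{(a)} ∧ dx_{(b)} ∧ dx_{(c)} with (a < b < c) sorted:
  d(-w^2) includes (∂/∂w)(-w^2) dw = (-2*w) dw, which multiplied by dx ∧ dy gives (-2*w) dx ∧ dy ∧ dw
  d(-3*w^2 - 3*w*z - 3*z^2) includes (∂/∂w)(-3*w^2 - 3*w*z - 3*z^2) dw = (-6*w - 3*z) dw, which multiplied by dx ∧ dz gives (-6*w - 3*z) dx ∧ dz ∧ dw
  d(w*y + x^2) includes (∂/∂x)(w*y + x^2) dx = (2*x) dx, which multiplied by dy ∧ dz gives (2*x) dx ∧ dy ∧ dz
  d(w*y + x^2) includes (∂/∂w)(w*y + x^2) dw = (y) dw, which multiplied by dy ∧ dz gives (y) dy ∧ dz ∧ dw
  d(-3*y*z) includes (∂/∂z)(-3*y*z) dz = (-3*y) dz, which multiplied by dy ∧ dw gives (3*y) dy ∧ dz ∧ dw
Collecting like 3-forms: d(omega) = (-2*w) dx ∧ dy ∧ dw + (-6*w - 3*z) dx ∧ dz ∧ dw + (2*x) dx ∧ dy ∧ dz + (4*y) dy ∧ dz ∧ dw.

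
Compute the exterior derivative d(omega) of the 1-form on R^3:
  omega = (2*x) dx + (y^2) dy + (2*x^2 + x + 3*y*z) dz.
d(omega) = (4*x + 1) dx ∧ dz + (3*z) dy ∧ dz

For a 1-form omega = sum_i f_i dx_i, the exterior derivative is
  d(omega) = sum_{i < j} (∂f_j/∂x_i - ∂f_i/∂x_j) dx_i ∧ dx_j.
  coefficient of dx ∧ dz: ∂f_3/∂x - ∂f_1/∂z = ∂(2*x^2 + x + 3*y*z)/∂x - ∂(2*x)/∂z = 4*x + 1
  coefficient of dy ∧ dz: ∂f_3/∂y - ∂f_2/∂z = ∂(2*x^2 + x + 3*y*z)/∂y - ∂(y^2)/∂z = 3*z
Assembling: d(omega) = (4*x + 1) dx ∧ dz + (3*z) dy ∧ dz.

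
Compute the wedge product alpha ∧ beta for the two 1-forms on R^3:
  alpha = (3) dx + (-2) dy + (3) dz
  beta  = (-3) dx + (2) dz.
alpha ∧ beta = (15) dx ∧ dz + (-6) dx ∧ dy + (-4) dy ∧ dz

Distribute the wedge, using dx_i ∧ dx_j = -dx_j ∧ dx_i and dx_i ∧ dx_i = 0. For each pair (i, j) with i < j, the coefficient of dx_i ∧ dx_j in alpha ∧ beta is (alpha_i * beta_j - alpha_j * beta_i). Collecting: alpha ∧ beta = (15) dx ∧ dz + (-6) dx ∧ dy + (-4) dy ∧ dz.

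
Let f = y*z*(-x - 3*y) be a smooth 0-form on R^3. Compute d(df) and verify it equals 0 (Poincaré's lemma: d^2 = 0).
d(df) = 0

Step 1: df = sum_i (∂f/∂x_i) dx_i = (-y*z) dx + (z*(-x - 6*y)) dy + (y*(-x - 3*y)) dz.
Step 2: Apply d again. Using the 1-form formula, the coefficient of dx ∧ dy in d(df) is ∂^2 f/∂x ∂y - ∂^2 f/∂y ∂x = (-z) - (-z) = 0 (equality of mixed partials for smooth f).
Similarly for dx ∧ dz and dy ∧ dz — all coefficients vanish. So d(df) = 0.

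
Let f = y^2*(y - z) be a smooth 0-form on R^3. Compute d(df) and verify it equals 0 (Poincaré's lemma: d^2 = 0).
d(df) = 0

Step 1: df = sum_i (∂f/∂x_i) dx_i = (0) dx + (y*(3*y - 2*z)) dy + (-y^2) dz.
Step 2: Apply d again. Using the 1-form formula, the coefficient of dx ∧ dy in d(df) is ∂^2 f/∂x ∂y - ∂^2 f/∂y ∂x = (0) - (0) = 0 (equality of mixed partials for smooth f).
Similarly for dx ∧ dz and dy ∧ dz — all coefficients vanish. So d(df) = 0.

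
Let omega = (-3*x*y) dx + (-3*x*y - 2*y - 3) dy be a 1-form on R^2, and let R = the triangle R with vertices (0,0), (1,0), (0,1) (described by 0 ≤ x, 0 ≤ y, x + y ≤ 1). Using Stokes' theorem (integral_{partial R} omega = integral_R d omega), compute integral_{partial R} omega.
integral_(partial R) omega = 0

Stokes: integral_partial_R omega = integral_R d omega with d omega = (∂Q/∂x - ∂P/∂y) dx ∧ dy.
  ∂Q/∂x = -3*y
  ∂P/∂y = -3*x
  integrand = ∂Q/∂x - ∂P/∂y = 3*x - 3*y.
Integrating over R: integral_0^1 integral_0^{1-x} (3*x - 3*y) dy dx = 0.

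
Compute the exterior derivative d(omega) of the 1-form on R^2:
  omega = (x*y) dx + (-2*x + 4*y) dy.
d(omega) = (-x - 2) dx ∧ dy

For a 1-form omega = sum_i f_i dx_i, the exterior derivative is
  d(omega) = sum_{i < j} (∂f_j/∂x_i - ∂f_i/∂x_j) dx_i ∧ dx_j.
  coefficient of dx ∧ dy: ∂f_2/∂x - ∂f_1/∂y = ∂(-2*x + 4*y)/∂x - ∂(x*y)/∂y = -x - 2
Assembling: d(omega) = (-x - 2) dx ∧ dy.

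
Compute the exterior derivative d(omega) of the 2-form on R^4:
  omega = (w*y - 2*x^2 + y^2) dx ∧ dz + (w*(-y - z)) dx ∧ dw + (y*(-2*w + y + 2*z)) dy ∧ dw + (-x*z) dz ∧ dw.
d(omega) = (-w - 2*y) dx ∧ dy ∧ dz + (w + y - z) dx ∧ dz ∧ dw + (w) dx ∧ dy ∧ dw + (-2*y) dy ∧ dz ∧ dw

For a 2-form omega = sum_{i<j} g_{ij} dx_i ∧ dx_j, the exterior derivative is
  d(omega) = sum_{i<j} d(g_{ij}) ∧ dx_i ∧ dx_j = sum_{i<j, k} (∂g_{ij}/∂x_k) dx_k ∧ dx_i ∧ dx_j.
Expand each term, using dx_k ∧ dx_i ∧ dx_j = sgn(permutation) dx_{(a)} ∧ dx_{(b)} ∧ dx_{(c)} with (a < b < c) sorted:
  d(w*y - 2*x^2 + y^2) includes (∂/∂y)(w*y - 2*x^2 + y^2) dy = (w + 2*y) dy, which multiplied by dx ∧ dz gives (-w - 2*y) dx ∧ dy ∧ dz
  d(w*y - 2*x^2 + y^2) includes (∂/∂w)(w*y - 2*x^2 + y^2) dw = (y) dw, which multiplied by dx ∧ dz gives (y) dx ∧ dz ∧ dw
  d(w*(-y - z)) includes (∂/∂y)(w*(-y - z)) dy = (-w) dy, which multiplied by dx ∧ dw gives (w) dx ∧ dy ∧ dw
  d(w*(-y - z)) includes (∂/∂z)(w*(-y - z)) dz = (-w) dz, which multiplied by dx ∧ dw gives (w) dx ∧ dz ∧ dw
  d(y*(-2*w + y + 2*z)) includes (∂/∂z)(y*(-2*w + y + 2*z)) dz = (2*y) dz, which multiplied by dy ∧ dw gives (-2*y) dy ∧ dz ∧ dw
  d(-x*z) includes (∂/∂x)(-x*z) dx = (-z) dx, which multiplied by dz ∧ dw gives (-z) dx ∧ dz ∧ dw
Collecting like 3-forms: d(omega) = (-w - 2*y) dx ∧ dy ∧ dz + (w + y - z) dx ∧ dz ∧ dw + (w) dx ∧ dy ∧ dw + (-2*y) dy ∧ dz ∧ dw.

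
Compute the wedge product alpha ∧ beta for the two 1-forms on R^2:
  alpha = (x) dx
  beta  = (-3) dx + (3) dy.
alpha ∧ beta = (3*x) dx ∧ dy

Distribute the wedge, using dx_i ∧ dx_j = -dx_j ∧ dx_i and dx_i ∧ dx_i = 0. For each pair (i, j) with i < j, the coefficient of dx_i ∧ dx_j in alpha ∧ beta is (alpha_i * beta_j - alpha_j * beta_i). Collecting: alpha ∧ beta = (3*x) dx ∧ dy.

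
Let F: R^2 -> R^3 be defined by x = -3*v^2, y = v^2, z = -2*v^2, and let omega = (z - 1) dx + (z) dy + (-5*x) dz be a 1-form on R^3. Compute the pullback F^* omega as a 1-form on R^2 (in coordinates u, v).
F^* omega = (-52*v^3 + 6*v) dv

Using F^*(f dg) = (f ∘ F) d(g ∘ F), substitute each coordinate x_i by F_i(u, v) in f_i, and replace dx_i by d F_i = (∂F_i/∂u) du + (∂F_i/∂v) dv.
  For the x component: f_1(F) = -2*v^2 - 1; d F_1 = (0) du + (-6*v) dv
  For the y component: f_2(F) = -2*v^2; d F_2 = (0) du + (2*v) dv
  For the z component: f_3(F) = 15*v^2; d F_3 = (0) du + (-4*v) dv
Combining and collecting du, dv coefficients:
  coeff of du: 0
  coeff of dv: -52*v^3 + 6*v
F^* omega = (-52*v^3 + 6*v) dv.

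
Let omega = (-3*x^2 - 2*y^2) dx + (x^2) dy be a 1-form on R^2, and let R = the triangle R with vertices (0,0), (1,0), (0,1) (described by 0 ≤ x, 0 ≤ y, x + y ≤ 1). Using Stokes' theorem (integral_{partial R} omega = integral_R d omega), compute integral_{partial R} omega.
integral_(partial R) omega = 1

Stokes: integral_partial_R omega = integral_R d omega with d omega = (∂Q/∂x - ∂P/∂y) dx ∧ dy.
  ∂Q/∂x = 2*x
  ∂P/∂y = -4*y
  integrand = ∂Q/∂x - ∂P/∂y = 2*x + 4*y.
Integrating over R: integral_0^1 integral_0^{1-x} (2*x + 4*y) dy dx = 1.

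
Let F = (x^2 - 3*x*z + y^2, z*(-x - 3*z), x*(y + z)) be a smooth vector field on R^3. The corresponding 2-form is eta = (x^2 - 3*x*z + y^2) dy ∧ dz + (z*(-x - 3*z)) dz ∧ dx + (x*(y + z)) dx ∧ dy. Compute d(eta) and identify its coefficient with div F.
d(eta) = (3*x - 3*z) dx ∧ dy ∧ dz; div F = 3*x - 3*z

For a 2-form in R^3 of the form above, applying d gives a 3-form with coefficient ∂P/∂x + ∂Q/∂y + ∂R/∂z:
  ∂P/∂x = 2*x - 3*z
  ∂Q/∂y = 0
  ∂R/∂z = x
Sum = 3*x - 3*z, which is exactly div F.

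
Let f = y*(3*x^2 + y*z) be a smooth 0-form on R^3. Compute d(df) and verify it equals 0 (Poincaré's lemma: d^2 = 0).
d(df) = 0

Step 1: df = sum_i (∂f/∂x_i) dx_i = (6*x*y) dx + (3*x^2 + 2*y*z) dy + (y^2) dz.
Step 2: Apply d again. Using the 1-form formula, the coefficient of dx ∧ dy in d(df) is ∂^2 f/∂x ∂y - ∂^2 f/∂y ∂x = (6*x) - (6*x) = 0 (equality of mixed partials for smooth f).
Similarly for dx ∧ dz and dy ∧ dz — all coefficients vanish. So d(df) = 0.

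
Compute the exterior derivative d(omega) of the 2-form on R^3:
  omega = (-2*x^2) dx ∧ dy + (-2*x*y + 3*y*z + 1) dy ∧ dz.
d(omega) = (-2*y) dx ∧ dy ∧ dz

For a 2-form omega = sum_{i<j} g_{ij} dx_i ∧ dx_j, the exterior derivative is
  d(omega) = sum_{i<j} d(g_{ij}) ∧ dx_i ∧ dx_j = sum_{i<j, k} (∂g_{ij}/∂x_k) dx_k ∧ dx_i ∧ dx_j.
Expand each term, using dx_k ∧ dx_i ∧ dx_j = sgn(permutation) dx_{(a)} ∧ dx_{(b)} ∧ dx_{(c)} with (a < b < c) sorted:
  d(-2*x*y + 3*y*z + 1) includes (∂/∂x)(-2*x*y + 3*y*z + 1) dx = (-2*y) dx, which multiplied by dy ∧ dz gives (-2*y) dx ∧ dy ∧ dz
Collecting like 3-forms: d(omega) = (-2*y) dx ∧ dy ∧ dz.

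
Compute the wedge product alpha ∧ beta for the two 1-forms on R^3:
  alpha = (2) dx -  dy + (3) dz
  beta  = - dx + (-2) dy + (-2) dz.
alpha ∧ beta = (-5) dx ∧ dy + (-1) dx ∧ dz + (8) dy ∧ dz

Distribute the wedge, using dx_i ∧ dx_j = -dx_j ∧ dx_i and dx_i ∧ dx_i = 0. For each pair (i, j) with i < j, the coefficient of dx_i ∧ dx_j in alpha ∧ beta is (alpha_i * beta_j - alpha_j * beta_i). Collecting: alpha ∧ beta = (-5) dx ∧ dy + (-1) dx ∧ dz + (8) dy ∧ dz.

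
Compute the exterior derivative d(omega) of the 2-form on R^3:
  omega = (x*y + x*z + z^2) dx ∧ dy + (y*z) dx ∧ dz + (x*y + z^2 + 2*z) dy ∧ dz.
d(omega) = (x + y + z) dx ∧ dy ∧ dz

For a 2-form omega = sum_{i<j} g_{ij} dx_i ∧ dx_j, the exterior derivative is
  d(omega) = sum_{i<j} d(g_{ij}) ∧ dx_i ∧ dx_j = sum_{i<j, k} (∂g_{ij}/∂x_k) dx_k ∧ dx_i ∧ dx_j.
Expand each term, using dx_k ∧ dx_i ∧ dx_j = sgn(permutation) dx_{(a)} ∧ dx_{(b)} ∧ dx_{(c)} with (a < b < c) sorted:
  d(x*y + x*z + z^2) includes (∂/∂z)(x*y + x*z + z^2) dz = (x + 2*z) dz, which multiplied by dx ∧ dy gives (x + 2*z) dx ∧ dy ∧ dz
  d(y*z) includes (∂/∂y)(y*z) dy = (z) dy, which multiplied by dx ∧ dz gives (-z) dx ∧ dy ∧ dz
  d(x*y + z^2 + 2*z) includes (∂/∂x)(x*y + z^2 + 2*z) dx = (y) dx, which multiplied by dy ∧ dz gives (y) dx ∧ dy ∧ dz
Collecting like 3-forms: d(omega) = (x + y + z) dx ∧ dy ∧ dz.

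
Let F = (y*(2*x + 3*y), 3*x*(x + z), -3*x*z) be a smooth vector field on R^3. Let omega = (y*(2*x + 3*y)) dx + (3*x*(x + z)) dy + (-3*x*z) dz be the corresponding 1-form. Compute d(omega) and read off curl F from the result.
d(omega) = (-3*x) dy ∧ dz + (3*z) dz ∧ dx + (4*x - 6*y + 3*z) dx ∧ dy; curl F = (-3*x, 3*z, 4*x - 6*y + 3*z)

d omega = sum_{i<j} (∂f_j/∂x_i - ∂f_i/∂x_j) dx_i ∧ dx_j. Under the identification (dy ∧ dz, dz ∧ dx, dx ∧ dy) ↔ (e_x, e_y, e_z), the coefficients are exactly the components of curl F. Compute:
  ∂R/∂y - ∂Q/∂z = (0) - (3*x) = -3*x
  ∂P/∂z - ∂R/∂x = (0) - (-3*z) = 3*z
  ∂Q/∂x - ∂P/∂y = (6*x + 3*z) - (2*x + 6*y) = 4*x - 6*y + 3*z.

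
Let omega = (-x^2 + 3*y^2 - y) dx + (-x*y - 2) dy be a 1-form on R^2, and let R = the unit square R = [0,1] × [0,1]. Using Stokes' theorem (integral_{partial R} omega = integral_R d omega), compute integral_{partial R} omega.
integral_(partial R) omega = -5/2

Stokes: integral_partial_R omega = integral_R d omega with d omega = (∂Q/∂x - ∂P/∂y) dx ∧ dy.
  ∂Q/∂x = -y
  ∂P/∂y = 6*y - 1
  integrand = ∂Q/∂x - ∂P/∂y = 1 - 7*y.
Integrating over R: integral_0^1 integral_0^1 (1 - 7*y) dx dy = -5/2.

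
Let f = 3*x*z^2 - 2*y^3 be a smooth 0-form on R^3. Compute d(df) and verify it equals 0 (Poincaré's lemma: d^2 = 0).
d(df) = 0

Step 1: df = sum_i (∂f/∂x_i) dx_i = (3*z^2) dx + (-6*y^2) dy + (6*x*z) dz.
Step 2: Apply d again. Using the 1-form formula, the coefficient of dx ∧ dy in d(df) is ∂^2 f/∂x ∂y - ∂^2 f/∂y ∂x = (0) - (0) = 0 (equality of mixed partials for smooth f).
Similarly for dx ∧ dz and dy ∧ dz — all coefficients vanish. So d(df) = 0.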